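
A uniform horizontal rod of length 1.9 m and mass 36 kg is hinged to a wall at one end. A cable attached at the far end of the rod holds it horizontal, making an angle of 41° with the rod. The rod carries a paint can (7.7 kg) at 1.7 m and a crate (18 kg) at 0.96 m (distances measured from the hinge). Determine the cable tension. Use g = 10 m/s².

Sum moments about the hinge (the unknown hinge reaction has zero arm there).
Beam weight: 36 × 10 = 360 N down at 0.95 m → arm 0.95 m, τ = 360 × 0.95 = 342 N·m clockwise.
Paint can: 7.7 × 10 = 77 N down at 1.7 m → arm 1.7 m, τ = 77 × 1.7 = 130.9 N·m clockwise.
Crate: 18 × 10 = 180 N down at 0.96 m → arm 0.96 m, τ = 180 × 0.96 = 172.8 N·m clockwise.
Total clockwise load moment = 645.7 N·m.
The cable tension T acts at 1.9 m; only its component perpendicular to the rod, T sinθ, produces torque. sin 41° = 0.6561.
Setting net torque to zero: T × 1.9 × 0.6561 = 645.7 → T = 645.7 / 1.247 = 518 N.

T ≈ 518 N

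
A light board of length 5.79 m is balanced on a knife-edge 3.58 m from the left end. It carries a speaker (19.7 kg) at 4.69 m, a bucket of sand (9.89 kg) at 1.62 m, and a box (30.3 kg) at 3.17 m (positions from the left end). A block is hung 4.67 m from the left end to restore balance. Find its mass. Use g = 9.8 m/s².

m ≈ 9.12 kg

Taking torques about the knife-edge (at 3.58 m from the left end):
Speaker: 19.7 × 9.8 = 193.1 N down at 4.69 m → arm 1.11 m, τ = 193.1 × 1.11 = 214.3 N·m clockwise.
Bucket of sand: 9.89 × 9.8 = 96.92 N down at 1.62 m → arm 1.96 m, τ = 96.92 × 1.96 = 190 N·m counterclockwise.
Box: 30.3 × 9.8 = 296.9 N down at 3.17 m → arm 0.41 m, τ = 296.9 × 0.41 = 121.7 N·m counterclockwise.
Net moment of known loads = 97.4 N·m counterclockwise.
An unknown mass m at 4.67 m has arm 1.09 m; its moment is m·g·1.09 clockwise.
Στ = 0 ⇒ m × 9.8 × 1.09 = 97.4 ⇒ m = 97.4 / (9.8 × 1.09) = 9.12 kg.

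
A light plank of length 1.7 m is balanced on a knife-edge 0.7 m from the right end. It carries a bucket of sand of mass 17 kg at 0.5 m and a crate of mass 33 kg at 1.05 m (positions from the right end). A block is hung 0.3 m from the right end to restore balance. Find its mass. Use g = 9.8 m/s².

m ≈ 20.4 kg

Take moments about the knife-edge (at 0.7 m from the right end).
Bucket of sand: 17 × 9.8 = 166.6 N down at 0.5 m → arm 0.2 m, τ = 166.6 × 0.2 = 33.32 N·m clockwise.
Crate: 33 × 9.8 = 323.4 N down at 1.05 m → arm 0.35 m, τ = 323.4 × 0.35 = 113.2 N·m counterclockwise.
Net moment of known loads = 79.88 N·m counterclockwise.
An unknown mass m at 0.3 m has arm 0.4 m; its moment is m·g·0.4 clockwise.
Στ = 0 ⇒ m × 9.8 × 0.4 = 79.88 ⇒ m = 79.88 / (9.8 × 0.4) = 20.4 kg.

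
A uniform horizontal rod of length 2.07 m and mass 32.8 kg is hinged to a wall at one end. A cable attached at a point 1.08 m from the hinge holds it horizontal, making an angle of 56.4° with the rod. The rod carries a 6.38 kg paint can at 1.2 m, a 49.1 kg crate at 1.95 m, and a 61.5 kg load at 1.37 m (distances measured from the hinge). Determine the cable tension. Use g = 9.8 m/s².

About the hinge:
Beam weight: 32.8 × 9.8 = 321.4 N down at 1.035 m → arm 1.035 m, τ = 321.4 × 1.035 = 332.6 N·m clockwise.
Paint can: 6.38 × 9.8 = 62.52 N down at 1.2 m → arm 1.2 m, τ = 62.52 × 1.2 = 75.02 N·m clockwise.
Crate: 49.1 × 9.8 = 481.2 N down at 1.95 m → arm 1.95 m, τ = 481.2 × 1.95 = 938.3 N·m clockwise.
Load: 61.5 × 9.8 = 602.7 N down at 1.37 m → arm 1.37 m, τ = 602.7 × 1.37 = 825.7 N·m clockwise.
Total clockwise load moment = 2172 N·m.
The cable tension T acts at 1.08 m; only its component perpendicular to the rod, T sinθ, produces torque. sin 56.4° = 0.8329.
For rotational equilibrium, T × 1.08 × 0.8329 = 2172, so T = 2172 / 0.8995 = 2410 N.

T ≈ 2410 N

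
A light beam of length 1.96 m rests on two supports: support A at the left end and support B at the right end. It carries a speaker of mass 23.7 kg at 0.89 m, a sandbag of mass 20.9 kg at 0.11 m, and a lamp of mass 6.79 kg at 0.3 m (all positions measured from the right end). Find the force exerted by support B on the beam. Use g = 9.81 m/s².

R_B ≈ 377 N

About support A:
Speaker: 23.7 × 9.81 = 232.5 N down at 0.89 m → arm 1.07 m, τ = 232.5 × 1.07 = 248.8 N·m clockwise.
Sandbag: 20.9 × 9.81 = 205 N down at 0.11 m → arm 1.85 m, τ = 205 × 1.85 = 379.2 N·m clockwise.
Lamp: 6.79 × 9.81 = 66.61 N down at 0.3 m → arm 1.66 m, τ = 66.61 × 1.66 = 110.6 N·m clockwise.
Net load moment about support A = 738.6 N·m clockwise.
Reaction R at support B is upward at 0 m, arm 1.96 m → moment R × 1.96 counterclockwise.
For rotational equilibrium, R × 1.96 = 738.6, so R = 377 N.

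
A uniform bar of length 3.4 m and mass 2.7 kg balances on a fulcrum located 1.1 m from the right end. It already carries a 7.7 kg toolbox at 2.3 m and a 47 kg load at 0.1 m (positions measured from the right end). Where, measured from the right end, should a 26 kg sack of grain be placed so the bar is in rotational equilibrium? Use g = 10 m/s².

Sum moments about the fulcrum (at 1.1 m from the right end) (the support reaction has zero arm there).
Beam weight: 2.7 × 10 = 27 N down at 1.7 m → arm 0.6 m, τ = 27 × 0.6 = 16.2 N·m counterclockwise.
Toolbox: 7.7 × 10 = 77 N down at 2.3 m → arm 1.2 m, τ = 77 × 1.2 = 92.4 N·m counterclockwise.
Load: 47 × 10 = 470 N down at 0.1 m → arm 1 m, τ = 470 × 1 = 470 N·m clockwise.
Net moment of existing loads = 361.4 N·m clockwise.
The sack of grain weighs 26 × 10 = 260 N and must supply an equal counterclockwise moment, so its lever arm about the fulcrum is 361.4 / 260 = 1.39 m.
That puts it at 1.1 + 1.39 = 2.49 m from the right end.

x ≈ 2.49 m from the right end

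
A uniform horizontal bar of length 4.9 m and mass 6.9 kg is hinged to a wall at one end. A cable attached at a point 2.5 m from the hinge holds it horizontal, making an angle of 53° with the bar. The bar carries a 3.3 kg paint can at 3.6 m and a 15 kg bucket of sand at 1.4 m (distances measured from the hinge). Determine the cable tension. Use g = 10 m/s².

Taking torques about the hinge:
Beam weight: 6.9 × 10 = 69 N down at 2.45 m → arm 2.45 m, τ = 69 × 2.45 = 169.1 N·m clockwise.
Paint can: 3.3 × 10 = 33 N down at 3.6 m → arm 3.6 m, τ = 33 × 3.6 = 118.8 N·m clockwise.
Bucket of sand: 15 × 10 = 150 N down at 1.4 m → arm 1.4 m, τ = 150 × 1.4 = 210 N·m clockwise.
Total clockwise load moment = 497.9 N·m.
The cable tension T acts at 2.5 m; only its component perpendicular to the bar, T sinθ, produces torque. sin 53° = 0.7986.
Στ = 0 ⇒ T × 2.5 × 0.7986 = 497.9 ⇒ T = 497.9 / 1.996 = 249 N.

T ≈ 249 N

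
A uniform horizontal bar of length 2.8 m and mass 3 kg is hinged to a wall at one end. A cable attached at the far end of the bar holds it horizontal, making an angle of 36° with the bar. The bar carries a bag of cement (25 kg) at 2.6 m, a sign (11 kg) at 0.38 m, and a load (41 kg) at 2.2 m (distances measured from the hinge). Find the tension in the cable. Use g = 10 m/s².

Take moments about the hinge.
Beam weight: 3 × 10 = 30 N down at 1.4 m → arm 1.4 m, τ = 30 × 1.4 = 42 N·m clockwise.
Bag of cement: 25 × 10 = 250 N down at 2.6 m → arm 2.6 m, τ = 250 × 2.6 = 650 N·m clockwise.
Sign: 11 × 10 = 110 N down at 0.38 m → arm 0.38 m, τ = 110 × 0.38 = 41.8 N·m clockwise.
Load: 41 × 10 = 410 N down at 2.2 m → arm 2.2 m, τ = 410 × 2.2 = 902 N·m clockwise.
Total clockwise load moment = 1636 N·m.
The cable tension T acts at 2.8 m; only its component perpendicular to the bar, T sinθ, produces torque. sin 36° = 0.5878.
Setting net torque to zero: T × 2.8 × 0.5878 = 1636 → T = 1636 / 1.646 = 994 N.

T ≈ 994 N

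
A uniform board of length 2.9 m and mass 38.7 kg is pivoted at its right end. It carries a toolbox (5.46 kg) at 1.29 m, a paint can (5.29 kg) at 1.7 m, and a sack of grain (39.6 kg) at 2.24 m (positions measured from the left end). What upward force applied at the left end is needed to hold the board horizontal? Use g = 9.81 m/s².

Taking torques about the right end:
Beam weight: 38.7 × 9.81 = 379.6 N down at 1.45 m → arm 1.45 m, τ = 379.6 × 1.45 = 550.4 N·m counterclockwise.
Toolbox: 5.46 × 9.81 = 53.56 N down at 1.29 m → arm 1.61 m, τ = 53.56 × 1.61 = 86.23 N·m counterclockwise.
Paint can: 5.29 × 9.81 = 51.89 N down at 1.7 m → arm 1.2 m, τ = 51.89 × 1.2 = 62.27 N·m counterclockwise.
Sack of grain: 39.6 × 9.81 = 388.5 N down at 2.24 m → arm 0.66 m, τ = 388.5 × 0.66 = 256.4 N·m counterclockwise.
Net moment of the loads = 955.3 N·m counterclockwise.
The upward force F acts at the left end, arm 2.9 m, giving F × 2.9 clockwise.
Balancing moments: F × 2.9 = 955.3, giving F = 955.3 / 2.9 = 329 N.

F ≈ 329 N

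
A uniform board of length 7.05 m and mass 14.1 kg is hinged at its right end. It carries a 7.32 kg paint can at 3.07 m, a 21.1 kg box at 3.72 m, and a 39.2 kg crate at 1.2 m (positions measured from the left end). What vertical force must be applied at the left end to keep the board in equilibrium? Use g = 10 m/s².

F ≈ 537 N

Take moments about the right end.
Beam weight: 14.1 × 10 = 141 N down at 3.525 m → arm 3.525 m, τ = 141 × 3.525 = 497 N·m counterclockwise.
Paint can: 7.32 × 10 = 73.2 N down at 3.07 m → arm 3.98 m, τ = 73.2 × 3.98 = 291.3 N·m counterclockwise.
Box: 21.1 × 10 = 211 N down at 3.72 m → arm 3.33 m, τ = 211 × 3.33 = 702.6 N·m counterclockwise.
Crate: 39.2 × 10 = 392 N down at 1.2 m → arm 5.85 m, τ = 392 × 5.85 = 2293 N·m counterclockwise.
Net moment of the loads = 3784 N·m counterclockwise.
The upward force F acts at the left end, arm 7.05 m, giving F × 7.05 clockwise.
Στ = 0 ⇒ F × 7.05 = 3784 ⇒ F = 3784 / 7.05 = 537 N.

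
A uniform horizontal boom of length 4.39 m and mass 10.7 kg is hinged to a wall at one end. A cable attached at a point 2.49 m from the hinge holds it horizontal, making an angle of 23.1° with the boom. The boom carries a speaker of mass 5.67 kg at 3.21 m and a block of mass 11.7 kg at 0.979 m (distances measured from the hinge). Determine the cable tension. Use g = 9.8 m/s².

Taking torques about the hinge:
Beam weight: 10.7 × 9.8 = 104.9 N down at 2.195 m → arm 2.195 m, τ = 104.9 × 2.195 = 230.3 N·m clockwise.
Speaker: 5.67 × 9.8 = 55.57 N down at 3.21 m → arm 3.21 m, τ = 55.57 × 3.21 = 178.4 N·m clockwise.
Block: 11.7 × 9.8 = 114.7 N down at 0.979 m → arm 0.979 m, τ = 114.7 × 0.979 = 112.3 N·m clockwise.
Total clockwise load moment = 521 N·m.
The cable tension T acts at 2.49 m; only its component perpendicular to the boom, T sinθ, produces torque. sin 23.1° = 0.3923.
For rotational equilibrium, T × 2.49 × 0.3923 = 521, so T = 521 / 0.9768 = 533 N.

T ≈ 533 N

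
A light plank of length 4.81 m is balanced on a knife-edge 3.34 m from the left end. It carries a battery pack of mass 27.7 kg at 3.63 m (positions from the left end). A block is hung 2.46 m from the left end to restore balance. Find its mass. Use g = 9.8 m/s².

About the knife-edge (at 3.34 m from the left end):
Battery pack: 27.7 × 9.8 = 271.5 N down at 3.63 m → arm 0.29 m, τ = 271.5 × 0.29 = 78.73 N·m clockwise.
Net moment of known loads = 78.73 N·m clockwise.
An unknown mass m at 2.46 m has arm 0.88 m; its moment is m·g·0.88 counterclockwise.
Balancing moments: m × 9.8 × 0.88 = 78.73, giving m = 78.73 / (9.8 × 0.88) = 9.13 kg.

m ≈ 9.13 kg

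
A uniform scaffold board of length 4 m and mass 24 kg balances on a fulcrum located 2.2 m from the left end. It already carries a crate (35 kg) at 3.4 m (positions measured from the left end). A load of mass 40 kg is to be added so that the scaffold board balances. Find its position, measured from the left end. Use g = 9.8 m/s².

x ≈ 1.27 m from the left end

Choose the fulcrum (at 2.2 m from the left end) as the axis so the support reaction has zero arm there.
Beam weight: 24 × 9.8 = 235.2 N down at 2 m → arm 0.2 m, τ = 235.2 × 0.2 = 47.04 N·m counterclockwise.
Crate: 35 × 9.8 = 343 N down at 3.4 m → arm 1.2 m, τ = 343 × 1.2 = 411.6 N·m clockwise.
Net moment of existing loads = 364.6 N·m clockwise.
The load weighs 40 × 9.8 = 392 N and must supply an equal counterclockwise moment, so its lever arm about the fulcrum is 364.6 / 392 = 0.93 m.
That puts it at 2.2 − 0.93 = 1.27 m from the left end.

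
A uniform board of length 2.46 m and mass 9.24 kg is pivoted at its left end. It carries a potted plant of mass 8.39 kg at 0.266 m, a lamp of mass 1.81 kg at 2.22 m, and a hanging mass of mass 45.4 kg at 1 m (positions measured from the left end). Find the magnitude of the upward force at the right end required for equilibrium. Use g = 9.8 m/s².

F ≈ 251 N

Choose the left end as the axis so the unknown pivot reaction has zero arm there.
Beam weight: 9.24 × 9.8 = 90.55 N down at 1.23 m → arm 1.23 m, τ = 90.55 × 1.23 = 111.4 N·m clockwise.
Potted plant: 8.39 × 9.8 = 82.22 N down at 0.266 m → arm 0.266 m, τ = 82.22 × 0.266 = 21.87 N·m clockwise.
Lamp: 1.81 × 9.8 = 17.74 N down at 2.22 m → arm 2.22 m, τ = 17.74 × 2.22 = 39.38 N·m clockwise.
Hanging mass: 45.4 × 9.8 = 444.9 N down at 1 m → arm 1 m, τ = 444.9 × 1 = 444.9 N·m clockwise.
Net moment of the loads = 617.5 N·m clockwise.
The upward force F acts at the right end, arm 2.46 m, giving F × 2.46 counterclockwise.
For rotational equilibrium, F × 2.46 = 617.5, so F = 617.5 / 2.46 = 251 N.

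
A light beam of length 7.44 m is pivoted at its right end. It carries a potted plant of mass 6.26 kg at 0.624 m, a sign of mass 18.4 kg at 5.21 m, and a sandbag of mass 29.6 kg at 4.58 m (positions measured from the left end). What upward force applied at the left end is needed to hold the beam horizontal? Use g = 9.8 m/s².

Taking torques about the right end:
Potted plant: 6.26 × 9.8 = 61.35 N down at 0.624 m → arm 6.816 m, τ = 61.35 × 6.816 = 418.2 N·m counterclockwise.
Sign: 18.4 × 9.8 = 180.3 N down at 5.21 m → arm 2.23 m, τ = 180.3 × 2.23 = 402.1 N·m counterclockwise.
Sandbag: 29.6 × 9.8 = 290.1 N down at 4.58 m → arm 2.86 m, τ = 290.1 × 2.86 = 829.7 N·m counterclockwise.
Net moment of the loads = 1650 N·m counterclockwise.
The upward force F acts at the left end, arm 7.44 m, giving F × 7.44 clockwise.
For rotational equilibrium, F × 7.44 = 1650, so F = 1650 / 7.44 = 222 N.

F ≈ 222 N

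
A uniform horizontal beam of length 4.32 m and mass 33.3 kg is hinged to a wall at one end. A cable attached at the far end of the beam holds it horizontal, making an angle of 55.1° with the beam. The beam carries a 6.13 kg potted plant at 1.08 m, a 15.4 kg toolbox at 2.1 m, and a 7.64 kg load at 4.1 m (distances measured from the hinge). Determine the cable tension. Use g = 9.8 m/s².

Take moments about the hinge.
Beam weight: 33.3 × 9.8 = 326.3 N down at 2.16 m → arm 2.16 m, τ = 326.3 × 2.16 = 704.8 N·m clockwise.
Potted plant: 6.13 × 9.8 = 60.07 N down at 1.08 m → arm 1.08 m, τ = 60.07 × 1.08 = 64.88 N·m clockwise.
Toolbox: 15.4 × 9.8 = 150.9 N down at 2.1 m → arm 2.1 m, τ = 150.9 × 2.1 = 316.9 N·m clockwise.
Load: 7.64 × 9.8 = 74.87 N down at 4.1 m → arm 4.1 m, τ = 74.87 × 4.1 = 307 N·m clockwise.
Total clockwise load moment = 1394 N·m.
The cable tension T acts at 4.32 m; only its component perpendicular to the beam, T sinθ, produces torque. sin 55.1° = 0.8202.
Setting net torque to zero: T × 4.32 × 0.8202 = 1394 → T = 1394 / 3.543 = 393 N.

T ≈ 393 N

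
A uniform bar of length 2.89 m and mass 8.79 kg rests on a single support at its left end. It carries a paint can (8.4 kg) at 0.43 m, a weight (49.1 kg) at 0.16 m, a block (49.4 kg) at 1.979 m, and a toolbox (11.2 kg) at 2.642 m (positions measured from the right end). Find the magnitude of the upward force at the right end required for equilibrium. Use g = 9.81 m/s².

F ≈ 730 N

Choose the left end as the axis so the unknown pivot reaction has zero arm there.
Beam weight: 8.79 × 9.81 = 86.23 N down at 1.445 m → arm 1.445 m, τ = 86.23 × 1.445 = 124.6 N·m clockwise.
Paint can: 8.4 × 9.81 = 82.4 N down at 0.43 m → arm 2.46 m, τ = 82.4 × 2.46 = 202.7 N·m clockwise.
Weight: 49.1 × 9.81 = 481.7 N down at 0.16 m → arm 2.73 m, τ = 481.7 × 2.73 = 1315 N·m clockwise.
Block: 49.4 × 9.81 = 484.6 N down at 1.979 m → arm 0.911 m, τ = 484.6 × 0.911 = 441.5 N·m clockwise.
Toolbox: 11.2 × 9.81 = 109.9 N down at 2.642 m → arm 0.248 m, τ = 109.9 × 0.248 = 27.26 N·m clockwise.
Net moment of the loads = 2111 N·m clockwise.
The upward force F acts at the right end, arm 2.89 m, giving F × 2.89 counterclockwise.
For rotational equilibrium, F × 2.89 = 2111, so F = 2111 / 2.89 = 730 N.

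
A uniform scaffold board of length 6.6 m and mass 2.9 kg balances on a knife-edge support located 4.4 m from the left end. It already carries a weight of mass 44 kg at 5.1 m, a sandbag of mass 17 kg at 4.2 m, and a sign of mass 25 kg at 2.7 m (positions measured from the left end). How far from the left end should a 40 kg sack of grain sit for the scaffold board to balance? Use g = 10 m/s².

x ≈ 4.86 m from the left end

Take moments about the knife-edge support (at 4.4 m from the left end).
Beam weight: 2.9 × 10 = 29 N down at 3.3 m → arm 1.1 m, τ = 29 × 1.1 = 31.9 N·m counterclockwise.
Weight: 44 × 10 = 440 N down at 5.1 m → arm 0.7 m, τ = 440 × 0.7 = 308 N·m clockwise.
Sandbag: 17 × 10 = 170 N down at 4.2 m → arm 0.2 m, τ = 170 × 0.2 = 34 N·m counterclockwise.
Sign: 25 × 10 = 250 N down at 2.7 m → arm 1.7 m, τ = 250 × 1.7 = 425 N·m counterclockwise.
Net moment of existing loads = 182.9 N·m counterclockwise.
The sack of grain weighs 40 × 10 = 400 N and must supply an equal clockwise moment, so its lever arm about the knife-edge support is 182.9 / 400 = 0.457 m.
That puts it at 4.4 + 0.457 = 4.86 m from the left end.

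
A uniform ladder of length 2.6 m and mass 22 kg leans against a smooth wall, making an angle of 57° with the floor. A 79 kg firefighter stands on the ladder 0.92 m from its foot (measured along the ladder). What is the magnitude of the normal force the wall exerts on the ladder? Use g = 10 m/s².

N_wall ≈ 253 N

About the foot of the ladder:
Ladder weight 22×10 = 220 N acts at 1.3 m along the ladder; its horizontal arm is 1.3·cos57° = 0.708 m → τ = 155.8 N·m clockwise.
Firefighter: 79×10 = 790 N at 0.92 m → arm 0.5011 m → τ = 395.9 N·m clockwise.
Wall normal N acts horizontally at the top; its moment arm is the height L sinθ = 2.6·sin57° = 2.181 m, counterclockwise.
Στ = 0 ⇒ N × 2.181 = 551.7 ⇒ N = 253 N.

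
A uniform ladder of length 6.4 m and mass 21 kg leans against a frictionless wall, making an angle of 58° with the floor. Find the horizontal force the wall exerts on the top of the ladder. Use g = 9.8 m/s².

About the foot of the ladder:
Ladder weight 21×9.8 = 205.8 N acts at 3.2 m along the ladder; its horizontal arm is 3.2·cos58° = 1.696 m → τ = 349 N·m clockwise.
Wall normal N acts horizontally at the top; its moment arm is the height L sinθ = 6.4·sin58° = 5.428 m, counterclockwise.
For rotational equilibrium, N × 5.428 = 349, so N = 64.3 N.

N_wall ≈ 64.3 N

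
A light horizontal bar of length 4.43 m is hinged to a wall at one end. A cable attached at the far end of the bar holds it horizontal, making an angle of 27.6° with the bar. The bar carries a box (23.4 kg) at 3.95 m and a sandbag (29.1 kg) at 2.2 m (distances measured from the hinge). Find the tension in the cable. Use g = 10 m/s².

T ≈ 762 N

Sum moments about the hinge (the unknown hinge reaction has zero arm there).
Box: 23.4 × 10 = 234 N down at 3.95 m → arm 3.95 m, τ = 234 × 3.95 = 924.3 N·m clockwise.
Sandbag: 29.1 × 10 = 291 N down at 2.2 m → arm 2.2 m, τ = 291 × 2.2 = 640.2 N·m clockwise.
Total clockwise load moment = 1564 N·m.
The cable tension T acts at 4.43 m; only its component perpendicular to the bar, T sinθ, produces torque. sin 27.6° = 0.4633.
Στ = 0 ⇒ T × 4.43 × 0.4633 = 1564 ⇒ T = 1564 / 2.052 = 762 N.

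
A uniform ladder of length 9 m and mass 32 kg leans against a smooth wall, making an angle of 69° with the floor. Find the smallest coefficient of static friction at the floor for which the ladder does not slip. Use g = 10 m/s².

μ_min ≈ 0.192

Taking torques about the foot of the ladder:
Ladder weight 32×10 = 320 N acts at 4.5 m along the ladder; its horizontal arm is 4.5·cos69° = 1.613 m → τ = 516.2 N·m clockwise.
Wall normal N acts horizontally at the top; its moment arm is the height L sinθ = 9·sin69° = 8.402 m, counterclockwise.
Setting net torque to zero: N × 8.402 = 516.2 → N = 61.44 N.
ΣFx = 0 ⇒ f = N_wall = 61.44 N. ΣFy = 0 ⇒ N_floor = 320 N.
μ_min = f / N_floor = 61.44 / 320 = 0.192.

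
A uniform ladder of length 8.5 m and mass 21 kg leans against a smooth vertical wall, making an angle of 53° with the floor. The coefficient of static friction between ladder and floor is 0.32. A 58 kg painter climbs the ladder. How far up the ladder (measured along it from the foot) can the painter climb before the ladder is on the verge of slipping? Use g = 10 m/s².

d ≈ 3.38 m

About the foot of the ladder:
Ladder weight 21×10 = 210 N acts at 4.25 m along the ladder; its horizontal arm is 4.25·cos53° = 2.558 m → τ = 537.2 N·m clockwise.
Painter weight 58×10 = 580 N at distance d → arm d·cos53° → τ = 580·d·0.6018 clockwise.
Wall normal N at the top has arm L sinθ = 6.788 m counterclockwise, so Στ = 0 gives N·6.788 = 537.2 + 349·d.
ΣFy = 0 ⇒ N_floor = 790 N, so the maximum friction is μ_s·N_floor = 0.32×790 = 252.8 N. ΣFx = 0 ⇒ N_wall = f, so at the slipping point N = 252.8 N.
Substituting: 252.8×6.788 = 537.2 + 349·d ⇒ d = (1716 − 537.2) / 349 = 3.38 m.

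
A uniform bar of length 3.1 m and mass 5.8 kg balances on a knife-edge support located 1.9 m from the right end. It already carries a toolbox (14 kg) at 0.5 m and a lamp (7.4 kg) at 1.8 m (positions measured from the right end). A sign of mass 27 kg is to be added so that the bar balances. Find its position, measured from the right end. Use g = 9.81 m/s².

x ≈ 2.73 m from the right end

Sum moments about the knife-edge support (at 1.9 m from the right end) (the support reaction has zero arm there).
Beam weight: 5.8 × 9.81 = 56.9 N down at 1.55 m → arm 0.35 m, τ = 56.9 × 0.35 = 19.91 N·m clockwise.
Toolbox: 14 × 9.81 = 137.3 N down at 0.5 m → arm 1.4 m, τ = 137.3 × 1.4 = 192.2 N·m clockwise.
Lamp: 7.4 × 9.81 = 72.59 N down at 1.8 m → arm 0.1 m, τ = 72.59 × 0.1 = 7.259 N·m clockwise.
Net moment of existing loads = 219.4 N·m clockwise.
The sign weighs 27 × 9.81 = 264.9 N and must supply an equal counterclockwise moment, so its lever arm about the knife-edge support is 219.4 / 264.9 = 0.828 m.
That puts it at 1.9 + 0.828 = 2.73 m from the right end.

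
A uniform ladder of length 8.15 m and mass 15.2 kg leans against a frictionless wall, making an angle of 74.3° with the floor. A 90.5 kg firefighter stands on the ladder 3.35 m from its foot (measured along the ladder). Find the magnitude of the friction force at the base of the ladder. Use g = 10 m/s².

f ≈ 126 N

Take moments about the foot of the ladder.
Ladder weight 15.2×10 = 152 N acts at 4.075 m along the ladder; its horizontal arm is 4.075·cos74.3° = 1.103 m → τ = 167.7 N·m clockwise.
Firefighter: 90.5×10 = 905 N at 3.35 m → arm 0.9065 m → τ = 820.4 N·m clockwise.
Wall normal N acts horizontally at the top; its moment arm is the height L sinθ = 8.15·sin74.3° = 7.846 m, counterclockwise.
Setting net torque to zero: N × 7.846 = 988.1 → N = 126 N.
ΣFx = 0: friction at the foot balances the wall's push, so f = N_wall = 126 N.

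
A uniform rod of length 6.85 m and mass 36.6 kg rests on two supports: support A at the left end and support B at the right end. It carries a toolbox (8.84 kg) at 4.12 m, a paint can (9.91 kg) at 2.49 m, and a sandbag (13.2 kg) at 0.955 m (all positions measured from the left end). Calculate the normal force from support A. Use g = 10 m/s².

R_A ≈ 395 N

Take moments about support B.
Beam weight: 36.6 × 10 = 366 N down at 3.425 m → arm 3.425 m, τ = 366 × 3.425 = 1254 N·m counterclockwise.
Toolbox: 8.84 × 10 = 88.4 N down at 4.12 m → arm 2.73 m, τ = 88.4 × 2.73 = 241.3 N·m counterclockwise.
Paint can: 9.91 × 10 = 99.1 N down at 2.49 m → arm 4.36 m, τ = 99.1 × 4.36 = 432.1 N·m counterclockwise.
Sandbag: 13.2 × 10 = 132 N down at 0.955 m → arm 5.895 m, τ = 132 × 5.895 = 778.1 N·m counterclockwise.
Net load moment about support B = 2706 N·m counterclockwise.
Reaction R at support A is upward at 0 m, arm 6.85 m → moment R × 6.85 clockwise.
Στ = 0 ⇒ R × 6.85 = 2706 ⇒ R = 395 N.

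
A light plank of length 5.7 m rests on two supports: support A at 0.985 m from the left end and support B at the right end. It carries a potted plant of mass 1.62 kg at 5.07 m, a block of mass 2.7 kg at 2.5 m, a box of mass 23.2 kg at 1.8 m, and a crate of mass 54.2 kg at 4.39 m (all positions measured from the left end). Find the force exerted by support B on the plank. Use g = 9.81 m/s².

About support A:
Potted plant: 1.62 × 9.81 = 15.89 N down at 5.07 m → arm 4.085 m, τ = 15.89 × 4.085 = 64.91 N·m clockwise.
Block: 2.7 × 9.81 = 26.49 N down at 2.5 m → arm 1.515 m, τ = 26.49 × 1.515 = 40.13 N·m clockwise.
Box: 23.2 × 9.81 = 227.6 N down at 1.8 m → arm 0.815 m, τ = 227.6 × 0.815 = 185.5 N·m clockwise.
Crate: 54.2 × 9.81 = 531.7 N down at 4.39 m → arm 3.405 m, τ = 531.7 × 3.405 = 1810 N·m clockwise.
Net load moment about support A = 2101 N·m clockwise.
Reaction R at support B is upward at 5.7 m, arm 4.715 m → moment R × 4.715 counterclockwise.
For rotational equilibrium, R × 4.715 = 2101, so R = 446 N.

R_B ≈ 446 N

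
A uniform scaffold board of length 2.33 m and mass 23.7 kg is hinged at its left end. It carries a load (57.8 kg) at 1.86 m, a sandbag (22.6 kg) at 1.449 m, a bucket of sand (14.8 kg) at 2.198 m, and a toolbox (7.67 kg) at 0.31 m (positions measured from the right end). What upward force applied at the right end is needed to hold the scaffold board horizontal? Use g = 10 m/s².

F ≈ 395 N

About the left end:
Beam weight: 23.7 × 10 = 237 N down at 1.165 m → arm 1.165 m, τ = 237 × 1.165 = 276.1 N·m clockwise.
Load: 57.8 × 10 = 578 N down at 1.86 m → arm 0.47 m, τ = 578 × 0.47 = 271.7 N·m clockwise.
Sandbag: 22.6 × 10 = 226 N down at 1.449 m → arm 0.881 m, τ = 226 × 0.881 = 199.1 N·m clockwise.
Bucket of sand: 14.8 × 10 = 148 N down at 2.198 m → arm 0.132 m, τ = 148 × 0.132 = 19.54 N·m clockwise.
Toolbox: 7.67 × 10 = 76.7 N down at 0.31 m → arm 2.02 m, τ = 76.7 × 2.02 = 154.9 N·m clockwise.
Net moment of the loads = 921.3 N·m clockwise.
The upward force F acts at the right end, arm 2.33 m, giving F × 2.33 counterclockwise.
For rotational equilibrium, F × 2.33 = 921.3, so F = 921.3 / 2.33 = 395 N.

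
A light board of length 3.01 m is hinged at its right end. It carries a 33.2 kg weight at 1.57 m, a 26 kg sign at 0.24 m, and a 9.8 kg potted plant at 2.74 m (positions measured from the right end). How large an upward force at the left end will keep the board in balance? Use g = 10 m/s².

F ≈ 283 N

Sum moments about the right end (the unknown pivot reaction has zero arm there).
Weight: 33.2 × 10 = 332 N down at 1.57 m → arm 1.57 m, τ = 332 × 1.57 = 521.2 N·m counterclockwise.
Sign: 26 × 10 = 260 N down at 0.24 m → arm 0.24 m, τ = 260 × 0.24 = 62.4 N·m counterclockwise.
Potted plant: 9.8 × 10 = 98 N down at 2.74 m → arm 2.74 m, τ = 98 × 2.74 = 268.5 N·m counterclockwise.
Net moment of the loads = 852.1 N·m counterclockwise.
The upward force F acts at the left end, arm 3.01 m, giving F × 3.01 clockwise.
Setting net torque to zero: F × 3.01 = 852.1 → F = 852.1 / 3.01 = 283 N.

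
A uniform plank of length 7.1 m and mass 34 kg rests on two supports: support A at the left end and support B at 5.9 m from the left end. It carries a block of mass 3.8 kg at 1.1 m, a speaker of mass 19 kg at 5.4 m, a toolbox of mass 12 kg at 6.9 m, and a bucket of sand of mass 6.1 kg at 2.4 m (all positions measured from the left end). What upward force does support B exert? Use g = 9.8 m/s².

R_B ≈ 540 N

About support A:
Beam weight: 34 × 9.8 = 333.2 N down at 3.55 m → arm 3.55 m, τ = 333.2 × 3.55 = 1183 N·m clockwise.
Block: 3.8 × 9.8 = 37.24 N down at 1.1 m → arm 1.1 m, τ = 37.24 × 1.1 = 40.96 N·m clockwise.
Speaker: 19 × 9.8 = 186.2 N down at 5.4 m → arm 5.4 m, τ = 186.2 × 5.4 = 1005 N·m clockwise.
Toolbox: 12 × 9.8 = 117.6 N down at 6.9 m → arm 6.9 m, τ = 117.6 × 6.9 = 811.4 N·m clockwise.
Bucket of sand: 6.1 × 9.8 = 59.78 N down at 2.4 m → arm 2.4 m, τ = 59.78 × 2.4 = 143.5 N·m clockwise.
Net load moment about support A = 3184 N·m clockwise.
Reaction R at support B is upward at 5.9 m, arm 5.9 m → moment R × 5.9 counterclockwise.
Setting net torque to zero: R × 5.9 = 3184 → R = 540 N.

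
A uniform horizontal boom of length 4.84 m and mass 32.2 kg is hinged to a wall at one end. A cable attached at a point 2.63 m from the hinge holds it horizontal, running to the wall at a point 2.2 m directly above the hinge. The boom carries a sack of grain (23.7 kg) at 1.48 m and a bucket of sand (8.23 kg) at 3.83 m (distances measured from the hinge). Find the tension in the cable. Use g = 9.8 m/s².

T ≈ 839 N

Take moments about the hinge.
Beam weight: 32.2 × 9.8 = 315.6 N down at 2.42 m → arm 2.42 m, τ = 315.6 × 2.42 = 763.8 N·m clockwise.
Sack of grain: 23.7 × 9.8 = 232.3 N down at 1.48 m → arm 1.48 m, τ = 232.3 × 1.48 = 343.8 N·m clockwise.
Bucket of sand: 8.23 × 9.8 = 80.65 N down at 3.83 m → arm 3.83 m, τ = 80.65 × 3.83 = 308.9 N·m clockwise.
Total clockwise load moment = 1416 N·m.
The cable tension T acts at 2.63 m; only its component perpendicular to the boom, T sinθ, produces torque. sinθ = h/√(h²+d²) = 2.2/√(2.2²+2.63²) = 0.6416.
Balancing moments: T × 2.63 × 0.6416 = 1416, giving T = 1416 / 1.687 = 839 N.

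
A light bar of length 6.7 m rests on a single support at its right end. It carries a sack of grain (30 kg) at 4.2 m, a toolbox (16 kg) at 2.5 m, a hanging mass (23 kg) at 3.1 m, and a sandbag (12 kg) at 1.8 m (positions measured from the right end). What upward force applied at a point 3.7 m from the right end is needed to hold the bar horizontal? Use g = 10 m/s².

Taking torques about the right end:
Sack of grain: 30 × 10 = 300 N down at 4.2 m → arm 4.2 m, τ = 300 × 4.2 = 1260 N·m counterclockwise.
Toolbox: 16 × 10 = 160 N down at 2.5 m → arm 2.5 m, τ = 160 × 2.5 = 400 N·m counterclockwise.
Hanging mass: 23 × 10 = 230 N down at 3.1 m → arm 3.1 m, τ = 230 × 3.1 = 713 N·m counterclockwise.
Sandbag: 12 × 10 = 120 N down at 1.8 m → arm 1.8 m, τ = 120 × 1.8 = 216 N·m counterclockwise.
Net moment of the loads = 2589 N·m counterclockwise.
The upward force F acts at a point 3.7 m from the right end, arm 3.7 m, giving F × 3.7 clockwise.
Balancing moments: F × 3.7 = 2589, giving F = 2589 / 3.7 = 700 N.

F ≈ 700 N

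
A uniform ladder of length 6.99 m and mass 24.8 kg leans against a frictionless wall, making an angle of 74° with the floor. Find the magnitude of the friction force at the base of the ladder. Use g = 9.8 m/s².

f ≈ 34.8 N

About the foot of the ladder:
Ladder weight 24.8×9.8 = 243 N acts at 3.495 m along the ladder; its horizontal arm is 3.495·cos74° = 0.9634 m → τ = 234.1 N·m clockwise.
Wall normal N acts horizontally at the top; its moment arm is the height L sinθ = 6.99·sin74° = 6.719 m, counterclockwise.
Στ = 0 ⇒ N × 6.719 = 234.1 ⇒ N = 34.8 N.
ΣFx = 0: friction at the foot balances the wall's push, so f = N_wall = 34.8 N.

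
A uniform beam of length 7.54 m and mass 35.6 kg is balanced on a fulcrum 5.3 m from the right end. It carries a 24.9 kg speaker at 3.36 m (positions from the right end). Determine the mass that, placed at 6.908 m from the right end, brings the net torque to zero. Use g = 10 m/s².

Sum moments about the fulcrum (at 5.3 m from the right end) (the support reaction has zero arm there).
Beam weight: 35.6 × 10 = 356 N down at 3.77 m → arm 1.53 m, τ = 356 × 1.53 = 544.7 N·m clockwise.
Speaker: 24.9 × 10 = 249 N down at 3.36 m → arm 1.94 m, τ = 249 × 1.94 = 483.1 N·m clockwise.
Net moment of known loads = 1028 N·m clockwise.
An unknown mass m at 6.908 m has arm 1.608 m; its moment is m·g·1.608 counterclockwise.
Στ = 0 ⇒ m × 10 × 1.608 = 1028 ⇒ m = 1028 / (10 × 1.608) = 63.9 kg.

m ≈ 63.9 kg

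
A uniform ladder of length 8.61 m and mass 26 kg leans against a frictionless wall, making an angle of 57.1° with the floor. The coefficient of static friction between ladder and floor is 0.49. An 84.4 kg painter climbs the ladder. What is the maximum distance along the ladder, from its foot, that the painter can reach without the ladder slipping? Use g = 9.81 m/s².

Take moments about the foot of the ladder.
Ladder weight 26×9.81 = 255.1 N acts at 4.305 m along the ladder; its horizontal arm is 4.305·cos57.1° = 2.338 m → τ = 596.4 N·m clockwise.
Painter weight 84.4×9.81 = 828 N at distance d → arm d·cos57.1° → τ = 828·d·0.5432 clockwise.
Wall normal N at the top has arm L sinθ = 7.229 m counterclockwise, so Στ = 0 gives N·7.229 = 596.4 + 449.8·d.
ΣFy = 0 ⇒ N_floor = 1083 N, so the maximum friction is μ_s·N_floor = 0.49×1083 = 530.7 N. ΣFx = 0 ⇒ N_wall = f, so at the slipping point N = 530.7 N.
Substituting: 530.7×7.229 = 596.4 + 449.8·d ⇒ d = (3836 − 596.4) / 449.8 = 7.2 m.

d ≈ 7.2 m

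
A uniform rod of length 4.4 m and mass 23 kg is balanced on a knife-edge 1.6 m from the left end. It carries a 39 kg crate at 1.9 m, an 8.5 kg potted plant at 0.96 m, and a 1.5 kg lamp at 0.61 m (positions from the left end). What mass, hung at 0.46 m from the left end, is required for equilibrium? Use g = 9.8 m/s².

m ≈ 16.3 kg

Sum moments about the knife-edge (at 1.6 m from the left end) (the support reaction has zero arm there).
Beam weight: 23 × 9.8 = 225.4 N down at 2.2 m → arm 0.6 m, τ = 225.4 × 0.6 = 135.2 N·m clockwise.
Crate: 39 × 9.8 = 382.2 N down at 1.9 m → arm 0.3 m, τ = 382.2 × 0.3 = 114.7 N·m clockwise.
Potted plant: 8.5 × 9.8 = 83.3 N down at 0.96 m → arm 0.64 m, τ = 83.3 × 0.64 = 53.31 N·m counterclockwise.
Lamp: 1.5 × 9.8 = 14.7 N down at 0.61 m → arm 0.99 m, τ = 14.7 × 0.99 = 14.55 N·m counterclockwise.
Net moment of known loads = 182 N·m clockwise.
An unknown mass m at 0.46 m has arm 1.14 m; its moment is m·g·1.14 counterclockwise.
Στ = 0 ⇒ m × 9.8 × 1.14 = 182 ⇒ m = 182 / (9.8 × 1.14) = 16.3 kg.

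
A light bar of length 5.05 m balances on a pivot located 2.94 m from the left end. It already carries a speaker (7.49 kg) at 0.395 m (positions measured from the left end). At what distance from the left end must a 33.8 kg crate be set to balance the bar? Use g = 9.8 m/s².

Choose the pivot (at 2.94 m from the left end) as the axis so the support reaction has zero arm there.
Speaker: 7.49 × 9.8 = 73.4 N down at 0.395 m → arm 2.545 m, τ = 73.4 × 2.545 = 186.8 N·m counterclockwise.
Net moment of existing loads = 186.8 N·m counterclockwise.
The crate weighs 33.8 × 9.8 = 331.2 N and must supply an equal clockwise moment, so its lever arm about the pivot is 186.8 / 331.2 = 0.564 m.
That puts it at 2.94 + 0.564 = 3.5 m from the left end.

x ≈ 3.5 m from the left end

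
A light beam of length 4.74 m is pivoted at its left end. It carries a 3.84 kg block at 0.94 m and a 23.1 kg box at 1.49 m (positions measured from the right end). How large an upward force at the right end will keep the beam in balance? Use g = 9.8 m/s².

F ≈ 185 N

Taking torques about the left end:
Block: 3.84 × 9.8 = 37.63 N down at 0.94 m → arm 3.8 m, τ = 37.63 × 3.8 = 143 N·m clockwise.
Box: 23.1 × 9.8 = 226.4 N down at 1.49 m → arm 3.25 m, τ = 226.4 × 3.25 = 735.8 N·m clockwise.
Net moment of the loads = 878.8 N·m clockwise.
The upward force F acts at the right end, arm 4.74 m, giving F × 4.74 counterclockwise.
Balancing moments: F × 4.74 = 878.8, giving F = 878.8 / 4.74 = 185 N.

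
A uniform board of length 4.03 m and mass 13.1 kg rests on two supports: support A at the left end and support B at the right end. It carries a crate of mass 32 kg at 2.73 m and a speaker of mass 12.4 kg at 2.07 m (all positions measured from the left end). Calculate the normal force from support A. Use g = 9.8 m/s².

Take moments about support B.
Beam weight: 13.1 × 9.8 = 128.4 N down at 2.015 m → arm 2.015 m, τ = 128.4 × 2.015 = 258.7 N·m counterclockwise.
Crate: 32 × 9.8 = 313.6 N down at 2.73 m → arm 1.3 m, τ = 313.6 × 1.3 = 407.7 N·m counterclockwise.
Speaker: 12.4 × 9.8 = 121.5 N down at 2.07 m → arm 1.96 m, τ = 121.5 × 1.96 = 238.1 N·m counterclockwise.
Net load moment about support B = 904.5 N·m counterclockwise.
Reaction R at support A is upward at 0 m, arm 4.03 m → moment R × 4.03 clockwise.
For rotational equilibrium, R × 4.03 = 904.5, so R = 224 N.

R_A ≈ 224 N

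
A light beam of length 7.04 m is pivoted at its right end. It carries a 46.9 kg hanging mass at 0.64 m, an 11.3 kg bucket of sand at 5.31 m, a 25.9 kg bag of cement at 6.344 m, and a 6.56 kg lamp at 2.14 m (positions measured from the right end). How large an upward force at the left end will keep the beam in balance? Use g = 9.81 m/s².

Take moments about the right end.
Hanging mass: 46.9 × 9.81 = 460.1 N down at 0.64 m → arm 0.64 m, τ = 460.1 × 0.64 = 294.5 N·m counterclockwise.
Bucket of sand: 11.3 × 9.81 = 110.9 N down at 5.31 m → arm 5.31 m, τ = 110.9 × 5.31 = 588.9 N·m counterclockwise.
Bag of cement: 25.9 × 9.81 = 254.1 N down at 6.344 m → arm 6.344 m, τ = 254.1 × 6.344 = 1612 N·m counterclockwise.
Lamp: 6.56 × 9.81 = 64.35 N down at 2.14 m → arm 2.14 m, τ = 64.35 × 2.14 = 137.7 N·m counterclockwise.
Net moment of the loads = 2633 N·m counterclockwise.
The upward force F acts at the left end, arm 7.04 m, giving F × 7.04 clockwise.
Setting net torque to zero: F × 7.04 = 2633 → F = 2633 / 7.04 = 374 N.

F ≈ 374 N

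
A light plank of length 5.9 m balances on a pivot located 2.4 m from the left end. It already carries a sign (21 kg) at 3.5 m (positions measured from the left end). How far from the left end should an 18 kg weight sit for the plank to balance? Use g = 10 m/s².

Sum moments about the pivot (at 2.4 m from the left end) (the support reaction has zero arm there).
Sign: 21 × 10 = 210 N down at 3.5 m → arm 1.1 m, τ = 210 × 1.1 = 231 N·m clockwise.
Net moment of existing loads = 231 N·m clockwise.
The weight weighs 18 × 10 = 180 N and must supply an equal counterclockwise moment, so its lever arm about the pivot is 231 / 180 = 1.28 m.
That puts it at 2.4 − 1.28 = 1.12 m from the left end.

x ≈ 1.12 m from the left end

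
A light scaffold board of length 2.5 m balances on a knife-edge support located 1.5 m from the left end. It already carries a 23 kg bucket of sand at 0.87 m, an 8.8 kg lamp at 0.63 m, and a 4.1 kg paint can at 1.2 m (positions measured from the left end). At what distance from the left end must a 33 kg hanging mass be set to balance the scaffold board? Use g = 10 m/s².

x ≈ 2.21 m from the left end

Sum moments about the knife-edge support (at 1.5 m from the left end) (the support reaction has zero arm there).
Bucket of sand: 23 × 10 = 230 N down at 0.87 m → arm 0.63 m, τ = 230 × 0.63 = 144.9 N·m counterclockwise.
Lamp: 8.8 × 10 = 88 N down at 0.63 m → arm 0.87 m, τ = 88 × 0.87 = 76.56 N·m counterclockwise.
Paint can: 4.1 × 10 = 41 N down at 1.2 m → arm 0.3 m, τ = 41 × 0.3 = 12.3 N·m counterclockwise.
Net moment of existing loads = 233.8 N·m counterclockwise.
The hanging mass weighs 33 × 10 = 330 N and must supply an equal clockwise moment, so its lever arm about the knife-edge support is 233.8 / 330 = 0.708 m.
That puts it at 1.5 + 0.708 = 2.21 m from the left end.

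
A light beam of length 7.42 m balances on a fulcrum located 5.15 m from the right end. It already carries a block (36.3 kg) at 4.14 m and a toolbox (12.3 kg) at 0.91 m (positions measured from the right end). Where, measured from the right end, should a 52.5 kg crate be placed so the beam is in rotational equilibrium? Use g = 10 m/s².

Sum moments about the fulcrum (at 5.15 m from the right end) (the support reaction has zero arm there).
Block: 36.3 × 10 = 363 N down at 4.14 m → arm 1.01 m, τ = 363 × 1.01 = 366.6 N·m clockwise.
Toolbox: 12.3 × 10 = 123 N down at 0.91 m → arm 4.24 m, τ = 123 × 4.24 = 521.5 N·m clockwise.
Net moment of existing loads = 888.1 N·m clockwise.
The crate weighs 52.5 × 10 = 525 N and must supply an equal counterclockwise moment, so its lever arm about the fulcrum is 888.1 / 525 = 1.69 m.
That puts it at 5.15 + 1.69 = 6.84 m from the right end.

x ≈ 6.84 m from the right end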